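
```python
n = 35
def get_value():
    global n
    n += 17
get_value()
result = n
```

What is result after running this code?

Step 1: n = 35 globally.
Step 2: get_value() modifies global n: n += 17 = 52.
Step 3: result = 52

The answer is 52.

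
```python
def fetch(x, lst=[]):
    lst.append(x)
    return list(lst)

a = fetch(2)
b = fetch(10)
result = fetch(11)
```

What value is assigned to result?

Step 1: Default list is shared. list() creates copies for return values.
Step 2: Internal list grows: [2] -> [2, 10] -> [2, 10, 11].
Step 3: result = [2, 10, 11]

The answer is [2, 10, 11].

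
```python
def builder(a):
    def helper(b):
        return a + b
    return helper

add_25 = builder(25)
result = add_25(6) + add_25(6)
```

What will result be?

Step 1: add_25 captures a = 25.
Step 2: add_25(6) = 25 + 6 = 31, called twice.
Step 3: result = 31 + 31 = 62

The answer is 62.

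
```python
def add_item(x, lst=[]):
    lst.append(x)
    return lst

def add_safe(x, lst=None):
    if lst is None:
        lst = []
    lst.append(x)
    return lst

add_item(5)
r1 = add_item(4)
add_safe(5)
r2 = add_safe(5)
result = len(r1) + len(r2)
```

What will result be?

Step 1: add_item shares mutable default: after 2 calls, lst = [5, 4], len = 2.
Step 2: add_safe creates fresh list each time: r2 = [5], len = 1.
Step 3: result = 2 + 1 = 3

The answer is 3.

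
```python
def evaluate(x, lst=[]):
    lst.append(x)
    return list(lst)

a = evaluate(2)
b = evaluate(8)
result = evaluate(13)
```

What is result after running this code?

Step 1: Default list is shared. list() creates copies for return values.
Step 2: Internal list grows: [2] -> [2, 8] -> [2, 8, 13].
Step 3: result = [2, 8, 13]

The answer is [2, 8, 13].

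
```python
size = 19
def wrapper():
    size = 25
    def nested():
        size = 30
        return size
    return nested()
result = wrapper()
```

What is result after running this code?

Step 1: Three scopes define size: global (19), wrapper (25), nested (30).
Step 2: nested() has its own local size = 30, which shadows both enclosing and global.
Step 3: result = 30 (local wins in LEGB)

The answer is 30.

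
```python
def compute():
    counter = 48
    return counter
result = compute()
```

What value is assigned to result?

Step 1: compute() defines counter = 48 in its local scope.
Step 2: return counter finds the local variable counter = 48.
Step 3: result = 48

The answer is 48.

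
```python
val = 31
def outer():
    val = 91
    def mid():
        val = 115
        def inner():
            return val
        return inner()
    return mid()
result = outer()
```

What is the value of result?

Step 1: Three levels of shadowing: global 31, outer 91, mid 115.
Step 2: inner() finds val = 115 in enclosing mid() scope.
Step 3: result = 115

The answer is 115.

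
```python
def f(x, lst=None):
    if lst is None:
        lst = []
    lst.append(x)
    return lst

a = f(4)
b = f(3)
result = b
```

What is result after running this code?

Step 1: None default with guard creates a NEW list each call.
Step 2: a = [4] (fresh list). b = [3] (another fresh list).
Step 3: result = [3] (this is the fix for mutable default)

The answer is [3].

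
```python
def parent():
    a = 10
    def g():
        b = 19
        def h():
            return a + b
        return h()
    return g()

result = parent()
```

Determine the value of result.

Step 1: parent() defines a = 10. g() defines b = 19.
Step 2: h() accesses both from enclosing scopes: a = 10, b = 19.
Step 3: result = 10 + 19 = 29

The answer is 29.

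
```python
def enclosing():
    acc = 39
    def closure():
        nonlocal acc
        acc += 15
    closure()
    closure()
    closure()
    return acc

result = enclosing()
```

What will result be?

Step 1: acc starts at 39.
Step 2: closure() is called 3 times, each adding 15.
Step 3: acc = 39 + 15 * 3 = 84

The answer is 84.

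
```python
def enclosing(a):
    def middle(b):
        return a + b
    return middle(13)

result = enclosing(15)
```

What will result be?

Step 1: enclosing(15) passes a = 15.
Step 2: middle(13) has b = 13, reads a = 15 from enclosing.
Step 3: result = 15 + 13 = 28

The answer is 28.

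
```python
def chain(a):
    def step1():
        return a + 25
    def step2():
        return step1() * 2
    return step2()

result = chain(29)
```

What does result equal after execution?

Step 1: chain(29) captures a = 29.
Step 2: step2() calls step1() which returns 29 + 25 = 54.
Step 3: step2() returns 54 * 2 = 108

The answer is 108.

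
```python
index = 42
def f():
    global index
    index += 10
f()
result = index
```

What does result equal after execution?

Step 1: index = 42 globally.
Step 2: f() modifies global index: index += 10 = 52.
Step 3: result = 52

The answer is 52.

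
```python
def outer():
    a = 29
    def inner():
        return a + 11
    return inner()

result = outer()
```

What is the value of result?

Step 1: outer() defines a = 29.
Step 2: inner() reads a = 29 from enclosing scope, returns 29 + 11 = 40.
Step 3: result = 40

The answer is 40.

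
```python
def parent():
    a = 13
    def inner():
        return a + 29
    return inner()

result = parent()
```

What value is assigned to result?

Step 1: parent() defines a = 13.
Step 2: inner() reads a = 13 from enclosing scope, returns 13 + 29 = 42.
Step 3: result = 42

The answer is 42.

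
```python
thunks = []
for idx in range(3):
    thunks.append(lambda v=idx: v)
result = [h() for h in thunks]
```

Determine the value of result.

Step 1: Default arg v=idx captures idx at each iteration.
Step 2: Each lambda has its own default: 0, 1, ..., 2.
Step 3: result = [0, 1, 2]

The answer is [0, 1, 2].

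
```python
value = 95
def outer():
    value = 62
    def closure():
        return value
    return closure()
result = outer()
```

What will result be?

Step 1: value = 95 globally, but outer() defines value = 62 locally.
Step 2: closure() looks up value. Not in local scope, so checks enclosing scope (outer) and finds value = 62.
Step 3: result = 62

The answer is 62.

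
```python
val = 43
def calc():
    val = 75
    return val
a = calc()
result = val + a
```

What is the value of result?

Step 1: Global val = 43. calc() returns local val = 75.
Step 2: a = 75. Global val still = 43.
Step 3: result = 43 + 75 = 118

The answer is 118.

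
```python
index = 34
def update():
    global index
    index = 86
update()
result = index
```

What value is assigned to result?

Step 1: index = 34 globally.
Step 2: update() declares global index and sets it to 86.
Step 3: After update(), global index = 86. result = 86

The answer is 86.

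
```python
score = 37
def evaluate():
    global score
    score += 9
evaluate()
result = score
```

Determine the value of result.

Step 1: score = 37 globally.
Step 2: evaluate() modifies global score: score += 9 = 46.
Step 3: result = 46

The answer is 46.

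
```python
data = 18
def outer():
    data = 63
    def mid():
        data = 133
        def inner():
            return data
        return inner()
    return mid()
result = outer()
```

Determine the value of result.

Step 1: Three levels of shadowing: global 18, outer 63, mid 133.
Step 2: inner() finds data = 133 in enclosing mid() scope.
Step 3: result = 133

The answer is 133.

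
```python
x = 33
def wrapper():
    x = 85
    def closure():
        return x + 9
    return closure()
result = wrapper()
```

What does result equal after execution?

Step 1: wrapper() shadows global x with x = 85.
Step 2: closure() finds x = 85 in enclosing scope, computes 85 + 9 = 94.
Step 3: result = 94

The answer is 94.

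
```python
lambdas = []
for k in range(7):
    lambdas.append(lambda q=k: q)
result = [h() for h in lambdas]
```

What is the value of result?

Step 1: Default arg q=k captures k at each iteration.
Step 2: Each lambda has its own default: 0, 1, ..., 6.
Step 3: result = [0, 1, 2, 3, 4, 5, 6]

The answer is [0, 1, 2, 3, 4, 5, 6].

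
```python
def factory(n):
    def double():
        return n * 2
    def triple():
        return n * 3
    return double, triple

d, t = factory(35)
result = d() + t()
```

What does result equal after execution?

Step 1: Both closures capture the same n = 35.
Step 2: d() = 35 * 2 = 70, t() = 35 * 3 = 105.
Step 3: result = 70 + 105 = 175

The answer is 175.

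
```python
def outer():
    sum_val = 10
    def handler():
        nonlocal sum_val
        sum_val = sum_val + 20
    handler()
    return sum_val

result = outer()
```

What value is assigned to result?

Step 1: outer() sets sum_val = 10.
Step 2: handler() uses nonlocal to modify sum_val in outer's scope: sum_val = 10 + 20 = 30.
Step 3: outer() returns the modified sum_val = 30

The answer is 30.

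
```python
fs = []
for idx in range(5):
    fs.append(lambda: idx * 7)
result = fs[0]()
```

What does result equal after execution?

Step 1: All lambdas reference the same variable idx (late binding).
Step 2: After the loop, idx = 4. Every lambda returns idx * 7.
Step 3: fs[0]() = 4 * 7 = 28

The answer is 28.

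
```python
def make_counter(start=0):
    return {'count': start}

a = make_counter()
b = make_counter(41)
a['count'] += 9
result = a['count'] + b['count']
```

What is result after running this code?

Step 1: make_counter() returns a new dict each call (immutable default 0).
Step 2: a = {'count': 0}, b = {'count': 41}.
Step 3: a['count'] += 9 = 9. result = 9 + 41 = 50

The answer is 50.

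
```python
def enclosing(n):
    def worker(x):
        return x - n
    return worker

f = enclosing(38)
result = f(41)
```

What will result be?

Step 1: enclosing(38) creates a closure capturing n = 38.
Step 2: f(41) computes 41 - 38 = 3.
Step 3: result = 3

The answer is 3.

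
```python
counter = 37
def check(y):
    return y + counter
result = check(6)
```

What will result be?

Step 1: counter = 37 is defined globally.
Step 2: check(6) uses parameter y = 6 and looks up counter from global scope = 37.
Step 3: result = 6 + 37 = 43

The answer is 43.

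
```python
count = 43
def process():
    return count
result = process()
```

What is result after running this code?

Step 1: count = 43 is defined in the global scope.
Step 2: process() looks up count. No local count exists, so Python checks the global scope via LEGB rule and finds count = 43.
Step 3: result = 43

The answer is 43.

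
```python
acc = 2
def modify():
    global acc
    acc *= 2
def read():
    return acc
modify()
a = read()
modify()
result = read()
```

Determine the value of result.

Step 1: acc = 2.
Step 2: First modify(): acc = 2 * 2 = 4.
Step 3: Second modify(): acc = 4 * 2 = 8.
Step 4: read() returns 8

The answer is 8.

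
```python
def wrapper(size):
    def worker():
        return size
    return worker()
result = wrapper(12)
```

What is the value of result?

Step 1: wrapper(12) binds parameter size = 12.
Step 2: worker() looks up size in enclosing scope and finds the parameter size = 12.
Step 3: result = 12

The answer is 12.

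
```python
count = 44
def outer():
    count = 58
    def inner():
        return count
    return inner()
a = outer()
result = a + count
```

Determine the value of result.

Step 1: outer() has local count = 58. inner() reads from enclosing.
Step 2: outer() returns 58. Global count = 44 unchanged.
Step 3: result = 58 + 44 = 102

The answer is 102.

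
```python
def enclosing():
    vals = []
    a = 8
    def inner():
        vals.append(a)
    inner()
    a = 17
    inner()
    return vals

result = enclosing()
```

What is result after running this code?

Step 1: a = 8. inner() appends current a to vals.
Step 2: First inner(): appends 8. Then a = 17.
Step 3: Second inner(): appends 17 (closure sees updated a). result = [8, 17]

The answer is [8, 17].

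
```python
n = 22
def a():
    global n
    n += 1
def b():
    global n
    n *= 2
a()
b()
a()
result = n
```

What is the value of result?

Step 1: n = 22.
Step 2: a(): n = 22 + 1 = 23.
Step 3: b(): n = 23 * 2 = 46.
Step 4: a(): n = 46 + 1 = 47

The answer is 47.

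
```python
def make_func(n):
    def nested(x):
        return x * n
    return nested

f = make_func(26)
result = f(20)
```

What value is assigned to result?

Step 1: make_func(26) creates a closure capturing n = 26.
Step 2: f(20) computes 20 * 26 = 520.
Step 3: result = 520

The answer is 520.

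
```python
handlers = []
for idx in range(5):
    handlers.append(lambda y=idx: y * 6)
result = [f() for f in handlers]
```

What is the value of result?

Step 1: Default arg y=idx captures idx at each iteration.
Step 2: handlers[k] has y defaulting to k, returns k * 6.
Step 3: result = [0, 6, 12, 18, 24]

The answer is [0, 6, 12, 18, 24].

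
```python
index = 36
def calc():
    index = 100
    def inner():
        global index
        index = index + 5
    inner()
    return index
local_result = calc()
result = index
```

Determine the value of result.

Step 1: Global index = 36. calc() creates local index = 100.
Step 2: inner() declares global index and adds 5: global index = 36 + 5 = 41.
Step 3: calc() returns its local index = 100 (unaffected by inner).
Step 4: result = global index = 41

The answer is 41.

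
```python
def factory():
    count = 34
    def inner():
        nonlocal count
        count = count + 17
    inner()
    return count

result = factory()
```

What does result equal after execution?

Step 1: factory() sets count = 34.
Step 2: inner() uses nonlocal to modify count in factory's scope: count = 34 + 17 = 51.
Step 3: factory() returns the modified count = 51

The answer is 51.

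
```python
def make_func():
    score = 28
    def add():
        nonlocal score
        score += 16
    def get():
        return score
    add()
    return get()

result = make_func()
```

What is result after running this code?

Step 1: score = 28. add() modifies it via nonlocal, get() reads it.
Step 2: add() makes score = 28 + 16 = 44.
Step 3: get() returns 44. result = 44

The answer is 44.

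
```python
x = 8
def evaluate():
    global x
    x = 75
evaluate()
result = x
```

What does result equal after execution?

Step 1: x = 8 globally.
Step 2: evaluate() declares global x and sets it to 75.
Step 3: After evaluate(), global x = 75. result = 75

The answer is 75.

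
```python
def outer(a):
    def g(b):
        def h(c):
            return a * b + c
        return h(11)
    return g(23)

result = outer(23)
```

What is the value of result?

Step 1: a = 23, b = 23, c = 11.
Step 2: h() computes a * b + c = 23 * 23 + 11 = 540.
Step 3: result = 540

The answer is 540.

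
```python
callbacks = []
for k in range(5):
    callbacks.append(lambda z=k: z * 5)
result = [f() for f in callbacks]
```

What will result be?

Step 1: Default arg z=k captures k at each iteration.
Step 2: callbacks[k] has z defaulting to k, returns k * 5.
Step 3: result = [0, 5, 10, 15, 20]

The answer is [0, 5, 10, 15, 20].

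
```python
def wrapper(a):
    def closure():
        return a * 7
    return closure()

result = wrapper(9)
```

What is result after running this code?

Step 1: wrapper(9) binds parameter a = 9.
Step 2: closure() accesses a = 9 from enclosing scope.
Step 3: result = 9 * 7 = 63

The answer is 63.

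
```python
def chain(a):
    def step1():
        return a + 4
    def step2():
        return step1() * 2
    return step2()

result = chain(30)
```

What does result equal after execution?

Step 1: chain(30) captures a = 30.
Step 2: step2() calls step1() which returns 30 + 4 = 34.
Step 3: step2() returns 34 * 2 = 68

The answer is 68.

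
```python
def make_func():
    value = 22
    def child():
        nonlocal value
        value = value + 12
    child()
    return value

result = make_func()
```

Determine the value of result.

Step 1: make_func() sets value = 22.
Step 2: child() uses nonlocal to modify value in make_func's scope: value = 22 + 12 = 34.
Step 3: make_func() returns the modified value = 34

The answer is 34.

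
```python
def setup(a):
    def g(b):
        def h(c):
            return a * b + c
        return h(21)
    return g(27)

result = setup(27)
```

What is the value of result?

Step 1: a = 27, b = 27, c = 21.
Step 2: h() computes a * b + c = 27 * 27 + 21 = 750.
Step 3: result = 750

The answer is 750.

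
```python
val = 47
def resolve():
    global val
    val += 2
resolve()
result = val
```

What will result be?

Step 1: val = 47 globally.
Step 2: resolve() modifies global val: val += 2 = 49.
Step 3: result = 49

The answer is 49.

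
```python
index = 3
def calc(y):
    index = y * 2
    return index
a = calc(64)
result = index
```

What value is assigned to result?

Step 1: Global index = 3.
Step 2: calc(64) creates local index = 64 * 2 = 128.
Step 3: Global index unchanged because no global keyword. result = 3

The answer is 3.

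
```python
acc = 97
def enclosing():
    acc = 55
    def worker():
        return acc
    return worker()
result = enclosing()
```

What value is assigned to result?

Step 1: acc = 97 globally, but enclosing() defines acc = 55 locally.
Step 2: worker() looks up acc. Not in local scope, so checks enclosing scope (enclosing) and finds acc = 55.
Step 3: result = 55

The answer is 55.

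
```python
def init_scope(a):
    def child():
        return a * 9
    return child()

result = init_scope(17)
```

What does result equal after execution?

Step 1: init_scope(17) binds parameter a = 17.
Step 2: child() accesses a = 17 from enclosing scope.
Step 3: result = 17 * 9 = 153

The answer is 153.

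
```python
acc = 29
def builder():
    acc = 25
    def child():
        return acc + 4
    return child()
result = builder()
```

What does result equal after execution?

Step 1: builder() shadows global acc with acc = 25.
Step 2: child() finds acc = 25 in enclosing scope, computes 25 + 4 = 29.
Step 3: result = 29

The answer is 29.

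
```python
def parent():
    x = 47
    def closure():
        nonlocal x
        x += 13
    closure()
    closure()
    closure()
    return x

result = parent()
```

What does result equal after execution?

Step 1: x starts at 47.
Step 2: closure() is called 3 times, each adding 13.
Step 3: x = 47 + 13 * 3 = 86

The answer is 86.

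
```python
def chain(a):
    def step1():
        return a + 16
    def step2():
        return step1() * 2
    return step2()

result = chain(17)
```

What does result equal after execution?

Step 1: chain(17) captures a = 17.
Step 2: step2() calls step1() which returns 17 + 16 = 33.
Step 3: step2() returns 33 * 2 = 66

The answer is 66.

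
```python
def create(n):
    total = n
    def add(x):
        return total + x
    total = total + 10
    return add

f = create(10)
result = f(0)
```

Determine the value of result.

Step 1: create(10) sets total = 10, then total = 10 + 10 = 20.
Step 2: Closures capture by reference, so add sees total = 20.
Step 3: f(0) returns 20 + 0 = 20

The answer is 20.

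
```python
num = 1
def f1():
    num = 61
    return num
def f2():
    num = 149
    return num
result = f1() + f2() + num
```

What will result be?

Step 1: Each function shadows global num with its own local.
Step 2: f1() returns 61, f2() returns 149.
Step 3: Global num = 1 is unchanged. result = 61 + 149 + 1 = 211

The answer is 211.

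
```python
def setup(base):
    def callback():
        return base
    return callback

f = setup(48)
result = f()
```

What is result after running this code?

Step 1: setup(48) creates closure capturing base = 48.
Step 2: f() returns the captured base = 48.
Step 3: result = 48

The answer is 48.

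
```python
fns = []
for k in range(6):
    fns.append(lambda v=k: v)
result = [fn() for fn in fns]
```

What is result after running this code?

Step 1: Default arg v=k captures k at each iteration.
Step 2: Each lambda has its own default: 0, 1, ..., 5.
Step 3: result = [0, 1, 2, 3, 4, 5]

The answer is [0, 1, 2, 3, 4, 5].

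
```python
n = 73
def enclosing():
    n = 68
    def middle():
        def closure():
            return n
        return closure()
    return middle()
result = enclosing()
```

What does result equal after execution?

Step 1: enclosing() defines n = 68. middle() and closure() have no local n.
Step 2: closure() checks local (none), enclosing middle() (none), enclosing enclosing() and finds n = 68.
Step 3: result = 68

The answer is 68.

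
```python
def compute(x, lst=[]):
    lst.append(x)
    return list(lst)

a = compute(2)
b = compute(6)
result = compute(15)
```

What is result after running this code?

Step 1: Default list is shared. list() creates copies for return values.
Step 2: Internal list grows: [2] -> [2, 6] -> [2, 6, 15].
Step 3: result = [2, 6, 15]

The answer is [2, 6, 15].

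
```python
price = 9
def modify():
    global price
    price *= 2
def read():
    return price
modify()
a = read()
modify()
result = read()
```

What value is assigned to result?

Step 1: price = 9.
Step 2: First modify(): price = 9 * 2 = 18.
Step 3: Second modify(): price = 18 * 2 = 36.
Step 4: read() returns 36

The answer is 36.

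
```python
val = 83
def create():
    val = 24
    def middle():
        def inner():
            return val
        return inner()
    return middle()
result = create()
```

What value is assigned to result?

Step 1: create() defines val = 24. middle() and inner() have no local val.
Step 2: inner() checks local (none), enclosing middle() (none), enclosing create() and finds val = 24.
Step 3: result = 24

The answer is 24.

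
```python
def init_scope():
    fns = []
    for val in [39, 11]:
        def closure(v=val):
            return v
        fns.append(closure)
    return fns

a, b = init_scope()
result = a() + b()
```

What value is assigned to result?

Step 1: Default argument v=val captures val at each iteration.
Step 2: a() returns 39 (captured at first iteration), b() returns 11 (captured at second).
Step 3: result = 39 + 11 = 50

The answer is 50.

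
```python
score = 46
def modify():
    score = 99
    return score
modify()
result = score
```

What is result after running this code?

Step 1: Global score = 46.
Step 2: modify() creates local score = 99 (shadow, not modification).
Step 3: After modify() returns, global score is unchanged. result = 46

The answer is 46.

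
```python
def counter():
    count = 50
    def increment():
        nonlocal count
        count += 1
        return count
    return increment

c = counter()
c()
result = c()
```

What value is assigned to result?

Step 1: counter() creates closure with count = 50.
Step 2: Each c() call increments count via nonlocal. After 2 calls: 50 + 2 = 52.
Step 3: result = 52

The answer is 52.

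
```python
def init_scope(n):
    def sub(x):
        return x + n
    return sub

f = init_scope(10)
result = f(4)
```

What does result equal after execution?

Step 1: init_scope(10) creates a closure that captures n = 10.
Step 2: f(4) calls the closure with x = 4, returning 4 + 10 = 14.
Step 3: result = 14

The answer is 14.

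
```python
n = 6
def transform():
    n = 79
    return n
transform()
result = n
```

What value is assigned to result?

Step 1: n = 6 globally.
Step 2: transform() creates a LOCAL n = 79 (no global keyword!).
Step 3: The global n is unchanged. result = 6

The answer is 6.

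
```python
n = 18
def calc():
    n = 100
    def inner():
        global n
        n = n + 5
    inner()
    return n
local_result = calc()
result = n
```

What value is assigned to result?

Step 1: Global n = 18. calc() creates local n = 100.
Step 2: inner() declares global n and adds 5: global n = 18 + 5 = 23.
Step 3: calc() returns its local n = 100 (unaffected by inner).
Step 4: result = global n = 23

The answer is 23.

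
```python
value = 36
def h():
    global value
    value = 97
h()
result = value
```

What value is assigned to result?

Step 1: value = 36 globally.
Step 2: h() declares global value and sets it to 97.
Step 3: After h(), global value = 97. result = 97

The answer is 97.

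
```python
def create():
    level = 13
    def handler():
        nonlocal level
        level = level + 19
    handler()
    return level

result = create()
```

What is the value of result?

Step 1: create() sets level = 13.
Step 2: handler() uses nonlocal to modify level in create's scope: level = 13 + 19 = 32.
Step 3: create() returns the modified level = 32

The answer is 32.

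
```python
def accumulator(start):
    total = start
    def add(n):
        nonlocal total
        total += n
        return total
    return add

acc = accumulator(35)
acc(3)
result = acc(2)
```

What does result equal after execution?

Step 1: accumulator(35) creates closure with total = 35.
Step 2: First acc(3): total = 35 + 3 = 38.
Step 3: Second acc(2): total = 38 + 2 = 40. result = 40

The answer is 40.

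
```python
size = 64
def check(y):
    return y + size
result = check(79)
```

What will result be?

Step 1: size = 64 is defined globally.
Step 2: check(79) uses parameter y = 79 and looks up size from global scope = 64.
Step 3: result = 79 + 64 = 143

The answer is 143.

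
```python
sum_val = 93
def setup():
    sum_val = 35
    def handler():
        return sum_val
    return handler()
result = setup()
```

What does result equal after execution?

Step 1: sum_val = 93 globally, but setup() defines sum_val = 35 locally.
Step 2: handler() looks up sum_val. Not in local scope, so checks enclosing scope (setup) and finds sum_val = 35.
Step 3: result = 35

The answer is 35.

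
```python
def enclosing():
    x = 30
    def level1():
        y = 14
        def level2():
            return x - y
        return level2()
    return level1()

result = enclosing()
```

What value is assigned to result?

Step 1: x = 30 in enclosing. y = 14 in level1.
Step 2: level2() reads x = 30 and y = 14 from enclosing scopes.
Step 3: result = 30 - 14 = 16

The answer is 16.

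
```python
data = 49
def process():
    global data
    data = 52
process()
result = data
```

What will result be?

Step 1: data = 49 globally.
Step 2: process() declares global data and sets it to 52.
Step 3: After process(), global data = 52. result = 52

The answer is 52.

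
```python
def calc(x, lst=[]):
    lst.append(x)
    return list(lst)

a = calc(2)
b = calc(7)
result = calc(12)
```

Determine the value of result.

Step 1: Default list is shared. list() creates copies for return values.
Step 2: Internal list grows: [2] -> [2, 7] -> [2, 7, 12].
Step 3: result = [2, 7, 12]

The answer is [2, 7, 12].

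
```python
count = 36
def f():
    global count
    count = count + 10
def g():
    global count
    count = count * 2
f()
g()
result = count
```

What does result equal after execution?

Step 1: count = 36.
Step 2: f() adds 10: count = 36 + 10 = 46.
Step 3: g() doubles: count = 46 * 2 = 92.
Step 4: result = 92

The answer is 92.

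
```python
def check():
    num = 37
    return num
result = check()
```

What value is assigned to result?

Step 1: check() defines num = 37 in its local scope.
Step 2: return num finds the local variable num = 37.
Step 3: result = 37

The answer is 37.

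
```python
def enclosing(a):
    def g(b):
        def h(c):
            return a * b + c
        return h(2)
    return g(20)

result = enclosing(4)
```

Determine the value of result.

Step 1: a = 4, b = 20, c = 2.
Step 2: h() computes a * b + c = 4 * 20 + 2 = 82.
Step 3: result = 82

The answer is 82.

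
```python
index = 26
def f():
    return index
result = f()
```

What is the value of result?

Step 1: index = 26 is defined in the global scope.
Step 2: f() looks up index. No local index exists, so Python checks the global scope via LEGB rule and finds index = 26.
Step 3: result = 26

The answer is 26.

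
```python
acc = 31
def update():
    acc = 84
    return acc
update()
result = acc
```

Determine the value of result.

Step 1: acc = 31 globally.
Step 2: update() creates a LOCAL acc = 84 (no global keyword!).
Step 3: The global acc is unchanged. result = 31

The answer is 31.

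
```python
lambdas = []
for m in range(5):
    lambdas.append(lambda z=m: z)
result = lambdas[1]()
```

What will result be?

Step 1: Default argument z=m captures m's value at each iteration.
Step 2: lambdas[1] captured z = 1 when m was 1.
Step 3: result = 1

The answer is 1.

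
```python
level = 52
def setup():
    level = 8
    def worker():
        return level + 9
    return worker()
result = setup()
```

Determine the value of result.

Step 1: setup() shadows global level with level = 8.
Step 2: worker() finds level = 8 in enclosing scope, computes 8 + 9 = 17.
Step 3: result = 17

The answer is 17.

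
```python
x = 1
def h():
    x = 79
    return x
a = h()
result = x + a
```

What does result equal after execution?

Step 1: Global x = 1. h() returns local x = 79.
Step 2: a = 79. Global x still = 1.
Step 3: result = 1 + 79 = 80

The answer is 80.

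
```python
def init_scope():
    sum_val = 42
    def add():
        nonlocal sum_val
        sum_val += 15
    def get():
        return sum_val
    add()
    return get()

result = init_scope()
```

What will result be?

Step 1: sum_val = 42. add() modifies it via nonlocal, get() reads it.
Step 2: add() makes sum_val = 42 + 15 = 57.
Step 3: get() returns 57. result = 57

The answer is 57.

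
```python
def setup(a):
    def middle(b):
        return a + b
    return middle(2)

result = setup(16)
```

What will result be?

Step 1: setup(16) passes a = 16.
Step 2: middle(2) has b = 2, reads a = 16 from enclosing.
Step 3: result = 16 + 2 = 18

The answer is 18.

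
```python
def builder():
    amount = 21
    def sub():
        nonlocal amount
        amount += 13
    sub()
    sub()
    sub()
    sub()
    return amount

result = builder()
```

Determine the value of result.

Step 1: amount starts at 21.
Step 2: sub() is called 4 times, each adding 13.
Step 3: amount = 21 + 13 * 4 = 73

The answer is 73.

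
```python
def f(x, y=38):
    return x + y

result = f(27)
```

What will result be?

Step 1: f(27) uses default y = 38.
Step 2: Returns 27 + 38 = 65.
Step 3: result = 65

The answer is 65.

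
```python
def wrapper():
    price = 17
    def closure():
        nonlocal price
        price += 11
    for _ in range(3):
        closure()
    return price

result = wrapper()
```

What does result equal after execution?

Step 1: price = 17.
Step 2: closure() is called 3 times in a loop, each adding 11 via nonlocal.
Step 3: price = 17 + 11 * 3 = 50

The answer is 50.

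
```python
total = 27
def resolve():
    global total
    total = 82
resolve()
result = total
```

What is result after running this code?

Step 1: total = 27 globally.
Step 2: resolve() declares global total and sets it to 82.
Step 3: After resolve(), global total = 82. result = 82

The answer is 82.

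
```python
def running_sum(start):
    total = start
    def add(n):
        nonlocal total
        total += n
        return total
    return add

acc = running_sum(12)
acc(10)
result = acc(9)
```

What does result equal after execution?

Step 1: running_sum(12) creates closure with total = 12.
Step 2: First acc(10): total = 12 + 10 = 22.
Step 3: Second acc(9): total = 22 + 9 = 31. result = 31

The answer is 31.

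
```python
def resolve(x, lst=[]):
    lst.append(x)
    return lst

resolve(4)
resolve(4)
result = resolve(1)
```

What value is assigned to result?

Step 1: Mutable default argument gotcha! The list [] is created once.
Step 2: Each call appends to the SAME list: [4], [4, 4], [4, 4, 1].
Step 3: result = [4, 4, 1]

The answer is [4, 4, 1].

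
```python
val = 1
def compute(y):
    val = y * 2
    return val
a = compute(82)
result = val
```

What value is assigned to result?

Step 1: Global val = 1.
Step 2: compute(82) creates local val = 82 * 2 = 164.
Step 3: Global val unchanged because no global keyword. result = 1

The answer is 1.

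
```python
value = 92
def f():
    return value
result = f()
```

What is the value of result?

Step 1: value = 92 is defined in the global scope.
Step 2: f() looks up value. No local value exists, so Python checks the global scope via LEGB rule and finds value = 92.
Step 3: result = 92

The answer is 92.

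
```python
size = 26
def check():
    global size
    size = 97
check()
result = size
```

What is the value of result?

Step 1: size = 26 globally.
Step 2: check() declares global size and sets it to 97.
Step 3: After check(), global size = 97. result = 97

The answer is 97.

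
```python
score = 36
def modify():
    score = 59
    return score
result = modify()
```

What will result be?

Step 1: Global score = 36.
Step 2: modify() creates local score = 59, shadowing the global.
Step 3: Returns local score = 59. result = 59

The answer is 59.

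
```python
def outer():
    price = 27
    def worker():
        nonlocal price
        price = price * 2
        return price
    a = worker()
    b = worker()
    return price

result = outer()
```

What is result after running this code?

Step 1: price starts at 27.
Step 2: First worker(): price = 27 * 2 = 54.
Step 3: Second worker(): price = 54 * 2 = 108.
Step 4: result = 108

The answer is 108.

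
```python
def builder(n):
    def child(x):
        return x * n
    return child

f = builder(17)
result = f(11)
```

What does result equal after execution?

Step 1: builder(17) creates a closure capturing n = 17.
Step 2: f(11) computes 11 * 17 = 187.
Step 3: result = 187

The answer is 187.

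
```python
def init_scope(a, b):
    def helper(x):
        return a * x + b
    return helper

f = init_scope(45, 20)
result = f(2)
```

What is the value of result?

Step 1: init_scope(45, 20) captures a = 45, b = 20.
Step 2: f(2) computes 45 * 2 + 20 = 110.
Step 3: result = 110

The answer is 110.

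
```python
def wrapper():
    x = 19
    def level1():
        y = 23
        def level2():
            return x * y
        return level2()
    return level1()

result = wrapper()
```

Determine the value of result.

Step 1: x = 19 in wrapper. y = 23 in level1.
Step 2: level2() reads x = 19 and y = 23 from enclosing scopes.
Step 3: result = 19 * 23 = 437

The answer is 437.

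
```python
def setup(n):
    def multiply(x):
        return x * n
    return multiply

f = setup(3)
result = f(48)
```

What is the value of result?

Step 1: setup(3) returns multiply closure with n = 3.
Step 2: f(48) computes 48 * 3 = 144.
Step 3: result = 144

The answer is 144.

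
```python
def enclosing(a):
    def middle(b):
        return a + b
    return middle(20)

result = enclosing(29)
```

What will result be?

Step 1: enclosing(29) passes a = 29.
Step 2: middle(20) has b = 20, reads a = 29 from enclosing.
Step 3: result = 29 + 20 = 49

The answer is 49.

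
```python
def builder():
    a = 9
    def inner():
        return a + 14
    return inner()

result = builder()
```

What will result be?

Step 1: builder() defines a = 9.
Step 2: inner() reads a = 9 from enclosing scope, returns 9 + 14 = 23.
Step 3: result = 23

The answer is 23.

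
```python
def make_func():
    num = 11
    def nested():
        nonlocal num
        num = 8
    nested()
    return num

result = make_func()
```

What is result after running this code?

Step 1: make_func() sets num = 11.
Step 2: nested() uses nonlocal to reassign num = 8.
Step 3: result = 8

The answer is 8.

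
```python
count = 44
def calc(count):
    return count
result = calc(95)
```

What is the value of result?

Step 1: Global count = 44.
Step 2: calc(95) takes parameter count = 95, which shadows the global.
Step 3: result = 95

The answer is 95.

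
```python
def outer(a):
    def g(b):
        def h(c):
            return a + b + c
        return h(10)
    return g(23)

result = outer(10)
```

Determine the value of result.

Step 1: a = 10, b = 23, c = 10 across three nested scopes.
Step 2: h() accesses all three via LEGB rule.
Step 3: result = 10 + 23 + 10 = 43

The answer is 43.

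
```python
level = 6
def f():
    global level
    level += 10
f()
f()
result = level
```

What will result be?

Step 1: level = 6.
Step 2: First f(): level = 6 + 10 = 16.
Step 3: Second f(): level = 16 + 10 = 26. result = 26

The answer is 26.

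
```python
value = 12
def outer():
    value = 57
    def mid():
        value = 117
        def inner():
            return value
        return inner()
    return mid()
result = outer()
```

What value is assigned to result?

Step 1: Three levels of shadowing: global 12, outer 57, mid 117.
Step 2: inner() finds value = 117 in enclosing mid() scope.
Step 3: result = 117

The answer is 117.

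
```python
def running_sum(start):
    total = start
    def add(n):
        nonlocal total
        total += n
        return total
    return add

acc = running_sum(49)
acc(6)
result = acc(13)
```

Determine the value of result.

Step 1: running_sum(49) creates closure with total = 49.
Step 2: First acc(6): total = 49 + 6 = 55.
Step 3: Second acc(13): total = 55 + 13 = 68. result = 68

The answer is 68.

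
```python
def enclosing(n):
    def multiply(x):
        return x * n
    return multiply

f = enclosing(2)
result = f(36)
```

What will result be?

Step 1: enclosing(2) returns multiply closure with n = 2.
Step 2: f(36) computes 36 * 2 = 72.
Step 3: result = 72

The answer is 72.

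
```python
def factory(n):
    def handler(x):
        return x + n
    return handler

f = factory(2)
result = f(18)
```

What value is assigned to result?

Step 1: factory(2) creates a closure that captures n = 2.
Step 2: f(18) calls the closure with x = 18, returning 18 + 2 = 20.
Step 3: result = 20

The answer is 20.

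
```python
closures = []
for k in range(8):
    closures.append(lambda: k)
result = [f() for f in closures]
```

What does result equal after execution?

Step 1: All 8 lambdas share the same variable k.
Step 2: After the loop, k = 7.
Step 3: Each call returns 7. result = [7, 7, 7, 7, 7, 7, 7, 7]

The answer is [7, 7, 7, 7, 7, 7, 7, 7].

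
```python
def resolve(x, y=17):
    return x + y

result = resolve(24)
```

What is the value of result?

Step 1: resolve(24) uses default y = 17.
Step 2: Returns 24 + 17 = 41.
Step 3: result = 41

The answer is 41.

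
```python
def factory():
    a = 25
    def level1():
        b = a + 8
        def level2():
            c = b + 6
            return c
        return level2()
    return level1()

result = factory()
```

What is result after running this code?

Step 1: a = 25. b = a + 8 = 33.
Step 2: c = b + 6 = 33 + 6 = 39.
Step 3: result = 39

The answer is 39.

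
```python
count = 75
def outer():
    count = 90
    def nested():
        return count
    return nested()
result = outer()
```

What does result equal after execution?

Step 1: count = 75 globally, but outer() defines count = 90 locally.
Step 2: nested() looks up count. Not in local scope, so checks enclosing scope (outer) and finds count = 90.
Step 3: result = 90

The answer is 90.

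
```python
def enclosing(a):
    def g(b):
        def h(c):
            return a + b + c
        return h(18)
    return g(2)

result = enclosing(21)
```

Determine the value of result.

Step 1: a = 21, b = 2, c = 18 across three nested scopes.
Step 2: h() accesses all three via LEGB rule.
Step 3: result = 21 + 2 + 18 = 41

The answer is 41.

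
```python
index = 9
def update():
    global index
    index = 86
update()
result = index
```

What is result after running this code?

Step 1: index = 9 globally.
Step 2: update() declares global index and sets it to 86.
Step 3: After update(), global index = 86. result = 86

The answer is 86.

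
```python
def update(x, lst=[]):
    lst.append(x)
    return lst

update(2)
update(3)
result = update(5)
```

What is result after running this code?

Step 1: Mutable default argument gotcha! The list [] is created once.
Step 2: Each call appends to the SAME list: [2], [2, 3], [2, 3, 5].
Step 3: result = [2, 3, 5]

The answer is [2, 3, 5].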